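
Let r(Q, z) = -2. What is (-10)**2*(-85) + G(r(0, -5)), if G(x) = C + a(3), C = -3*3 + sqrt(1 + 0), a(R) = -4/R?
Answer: -25528/3 ≈ -8509.3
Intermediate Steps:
C = -8 (C = -9 + sqrt(1) = -9 + 1 = -8)
G(x) = -28/3 (G(x) = -8 - 4/3 = -28/3)
(-10)**2*(-85) + G(r(0, -5)) = (-10)**2*(-85) - 28/3 = 100*(-85) - 28/3 = -8500 - 28/3 = -25528/3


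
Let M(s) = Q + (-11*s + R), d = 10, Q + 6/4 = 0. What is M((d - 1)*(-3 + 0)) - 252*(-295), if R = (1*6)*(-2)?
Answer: 149247/2 ≈ 74624.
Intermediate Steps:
Q = -3/2 (Q = -3/2 + 0 = -3/2 ≈ -1.5000)
R = -12 (R = 6*(-2) = -12)
M(s) = -27/2 - 11*s (M(s) = -3/2 + (-11*s - 12) = -3/2 + (-12 - 11*s) = -27/2 - 11*s)
M((d - 1)*(-3 + 0)) - 252*(-295) = (-27/2 - 11*(10 - 1)*(-3 + 0)) - 252*(-295) = (-27/2 - 99*(-3)) + 74340 = (-27/2 - 11*(-27)) + 74340 = (-27/2 + 297) + 74340 = 567/2 + 74340 = 149247/2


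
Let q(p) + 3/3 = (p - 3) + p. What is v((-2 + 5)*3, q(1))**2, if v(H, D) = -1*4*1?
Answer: 16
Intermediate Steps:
q(p) = -4 + 2*p (q(p) = -1 + ((p - 3) + p) = -1 + ((-3 + p) + p) = -1 + (-3 + 2*p) = -4 + 2*p)
v(H, D) = -4 (v(H, D) = -4*1 = -4)
v((-2 + 5)*3, q(1))**2 = (-4)**2 = 16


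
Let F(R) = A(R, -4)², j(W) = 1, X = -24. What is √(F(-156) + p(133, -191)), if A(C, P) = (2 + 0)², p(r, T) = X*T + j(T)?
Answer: √4601 ≈ 67.831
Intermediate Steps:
p(r, T) = 1 - 24*T (p(r, T) = -24*T + 1 = 1 - 24*T)
A(C, P) = 4 (A(C, P) = 2² = 4)
F(R) = 16 (F(R) = 4² = 16)
√(F(-156) + p(133, -191)) = √(16 + (1 - 24*(-191))) = √(16 + (1 + 4584)) = √(16 + 4585) = √4601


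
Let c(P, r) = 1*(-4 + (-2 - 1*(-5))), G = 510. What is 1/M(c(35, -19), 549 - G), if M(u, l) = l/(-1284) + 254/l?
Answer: 16692/108205 ≈ 0.15426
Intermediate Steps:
c(P, r) = -1 (c(P, r) = 1*(-4 + (-2 + 5)) = 1*(-4 + 3) = 1*(-1) = -1)
M(u, l) = 254/l - l/1284 (M(u, l) = l*(-1/1284) + 254/l = -l/1284 + 254/l = 254/l - l/1284)
1/M(c(35, -19), 549 - G) = 1/(254/(549 - 1*510) - (549 - 1*510)/1284) = 1/(254/(549 - 510) - (549 - 510)/1284) = 1/(254/39 - 1/1284*39) = 1/(254*(1/39) - 13/428) = 1/(254/39 - 13/428) = 1/(108205/16692) = 16692/108205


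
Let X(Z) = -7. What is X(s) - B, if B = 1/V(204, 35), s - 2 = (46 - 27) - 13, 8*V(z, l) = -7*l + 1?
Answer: -425/61 ≈ -6.9672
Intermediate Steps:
V(z, l) = ⅛ - 7*l/8 (V(z, l) = (-7*l + 1)/8 = (1 - 7*l)/8 = ⅛ - 7*l/8)
s = 8 (s = 2 + ((46 - 27) - 13) = 2 + (19 - 13) = 2 + 6 = 8)
B = -2/61 (B = 1/(⅛ - 7/8*35) = 1/(⅛ - 245/8) = 1/(-61/2) = -2/61 ≈ -0.032787)
X(s) - B = -7 - 1*(-2/61) = -7 + 2/61 = -425/61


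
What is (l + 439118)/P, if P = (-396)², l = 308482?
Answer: 15575/3267 ≈ 4.7674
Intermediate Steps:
P = 156816
(l + 439118)/P = (308482 + 439118)/156816 = 747600*(1/156816) = 15575/3267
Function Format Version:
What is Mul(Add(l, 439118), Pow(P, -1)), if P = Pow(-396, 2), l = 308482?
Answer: Rational(15575, 3267) ≈ 4.7674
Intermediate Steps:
P = 156816
Mul(Add(l, 439118), Pow(P, -1)) = Mul(Add(308482, 439118), Pow(156816, -1)) = Mul(747600, Rational(1, 156816)) = Rational(15575, 3267)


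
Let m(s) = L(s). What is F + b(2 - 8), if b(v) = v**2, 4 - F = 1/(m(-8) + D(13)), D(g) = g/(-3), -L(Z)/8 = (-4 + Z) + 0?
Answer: 10997/275 ≈ 39.989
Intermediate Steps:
L(Z) = 32 - 8*Z (L(Z) = -8*((-4 + Z) + 0) = -8*(-4 + Z) = 32 - 8*Z)
m(s) = 32 - 8*s
D(g) = -g/3 (D(g) = g*(-1/3) = -g/3)
F = 1097/275 (F = 4 - 1/((32 - 8*(-8)) - 1/3*13) = 4 - 1/((32 + 64) - 13/3) = 4 - 1/(96 - 13/3) = 4 - 1/275/3 = 4 - 1*3/275 = 4 - 3/275 = 1097/275 ≈ 3.9891)
F + b(2 - 8) = 1097/275 + (2 - 8)**2 = 1097/275 + (-6)**2 = 1097/275 + 36 = 10997/275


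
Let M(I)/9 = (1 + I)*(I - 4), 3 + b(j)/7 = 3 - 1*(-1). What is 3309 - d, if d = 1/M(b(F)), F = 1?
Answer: 714743/216 ≈ 3309.0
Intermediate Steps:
b(j) = 7 (b(j) = -21 + 7*(3 - 1*(-1)) = -21 + 7*(3 + 1) = -21 + 7*4 = -21 + 28 = 7)
M(I) = 9*(1 + I)*(-4 + I) (M(I) = 9*((1 + I)*(I - 4)) = 9*((1 + I)*(-4 + I)) = 9*(1 + I)*(-4 + I))
d = 1/216 (d = 1/(-36 - 27*7 + 9*7**2) = 1/(-36 - 189 + 9*49) = 1/(-36 - 189 + 441) = 1/216 ≈ 0.0046296)
3309 - d = 3309 - 1*1/216 = 3309 - 1/216 = 714743/216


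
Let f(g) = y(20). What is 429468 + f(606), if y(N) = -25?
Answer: 429443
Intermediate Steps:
f(g) = -25
429468 + f(606) = 429468 - 25 = 429443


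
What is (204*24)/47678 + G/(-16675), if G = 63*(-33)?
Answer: 90381681/397515325 ≈ 0.22737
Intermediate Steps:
G = -2079
(204*24)/47678 + G/(-16675) = (204*24)/47678 - 2079/(-16675) = 4896*(1/47678) - 2079*(-1/16675) = 2448/23839 + 2079/16675 = 90381681/397515325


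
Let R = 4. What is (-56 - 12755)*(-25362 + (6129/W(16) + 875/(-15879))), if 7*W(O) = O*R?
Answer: 321467498291285/1016256 ≈ 3.1633e+8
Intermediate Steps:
W(O) = 4*O/7 (W(O) = (O*4)/7 = (4*O)/7 = 4*O/7)
(-56 - 12755)*(-25362 + (6129/W(16) + 875/(-15879))) = (-56 - 12755)*(-25362 + (6129/(((4/7)*16)) + 875/(-15879))) = -12811*(-25362 + (6129/(64/7) + 875*(-1/15879))) = -12811*(-25362 + (6129*(7/64) - 875/15879)) = -12811*(-25362 + (42903/64 - 875/15879)) = -12811*(-25362 + 681200737/1016256) = -12811*(-25093083935/1016256) = 321467498291285/1016256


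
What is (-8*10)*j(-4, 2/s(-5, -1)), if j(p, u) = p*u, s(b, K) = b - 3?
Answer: -80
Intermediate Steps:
s(b, K) = -3 + b
(-8*10)*j(-4, 2/s(-5, -1)) = (-8*10)*(-8/(-3 - 5)) = -(-320)*2/(-8) = -(-320)*2*(-⅛) = -(-320)*(-1)/4 = -80*1 = -80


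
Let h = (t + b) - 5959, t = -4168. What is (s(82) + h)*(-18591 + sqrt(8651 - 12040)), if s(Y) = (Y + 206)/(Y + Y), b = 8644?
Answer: 1129050021/41 - 60731*I*sqrt(3389)/41 ≈ 2.7538e+7 - 86231.0*I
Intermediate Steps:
s(Y) = (206 + Y)/(2*Y) (s(Y) = (206 + Y)/((2*Y)) = (206 + Y)*(1/(2*Y)) = (206 + Y)/(2*Y))
h = -1483 (h = (-4168 + 8644) - 5959 = 4476 - 5959 = -1483)
(s(82) + h)*(-18591 + sqrt(8651 - 12040)) = ((1/2)*(206 + 82)/82 - 1483)*(-18591 + sqrt(8651 - 12040)) = ((1/2)*(1/82)*288 - 1483)*(-18591 + sqrt(-3389)) = (72/41 - 1483)*(-18591 + I*sqrt(3389)) = -60731*(-18591 + I*sqrt(3389))/41 = 1129050021/41 - 60731*I*sqrt(3389)/41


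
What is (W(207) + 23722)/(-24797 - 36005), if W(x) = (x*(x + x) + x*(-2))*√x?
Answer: -11861/30401 - 127926*√23/30401 ≈ -20.571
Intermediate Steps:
W(x) = √x*(-2*x + 2*x²) (W(x) = (x*(2*x) - 2*x)*√x = (2*x² - 2*x)*√x = (-2*x + 2*x²)*√x = √x*(-2*x + 2*x²))
(W(207) + 23722)/(-24797 - 36005) = (2*207^(3/2)*(-1 + 207) + 23722)/(-24797 - 36005) = (2*(621*√23)*206 + 23722)/(-60802) = (255852*√23 + 23722)*(-1/60802) = (23722 + 255852*√23)*(-1/60802) = -11861/30401 - 127926*√23/30401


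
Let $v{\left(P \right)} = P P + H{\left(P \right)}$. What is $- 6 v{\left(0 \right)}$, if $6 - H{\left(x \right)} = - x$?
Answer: $-36$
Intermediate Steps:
$H{\left(x \right)} = 6 + x$ ($H{\left(x \right)} = 6 - - x = 6 + x$)
$v{\left(P \right)} = 6 + P + P^{2}$ ($v{\left(P \right)} = P P + \left(6 + P\right) = P^{2} + \left(6 + P\right) = 6 + P + P^{2}$)
$- 6 v{\left(0 \right)} = - 6 \left(6 + 0 + 0^{2}\right) = - 6 \left(6 + 0 + 0\right) = \left(-6\right) 6 = -36$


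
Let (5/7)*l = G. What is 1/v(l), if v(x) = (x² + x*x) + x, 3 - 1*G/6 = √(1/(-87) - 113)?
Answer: 725*I/(14*(-758811*I + 1018*√213846)) ≈ -4.9279e-5 + 3.0572e-5*I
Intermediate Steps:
G = 18 - 4*I*√213846/29 (G = 18 - 6*√(1/(-87) - 113) = 18 - 6*√(-1/87 - 113) = 18 - 4*I*√213846/29 ≈ 18.0 - 63.784*I)
l = 126/5 - 28*I*√213846/145 (l = 7*(18 - 4*I*√213846/29)/5 = 126/5 - 28*I*√213846/145 ≈ 25.2 - 89.298*I)
v(x) = x + 2*x² (v(x) = (x² + x²) + x = 2*x² + x = x + 2*x²)
1/v(l) = 1/((126/5 - 28*I*√213846/145)*(1 + 2*(126/5 - 28*I*√213846/145))) = 1/((126/5 - 28*I*√213846/145)*(1 + (252/5 - 56*I*√213846/145))) = 1/((126/5 - 28*I*√213846/145)*(257/5 - 56*I*√213846/145))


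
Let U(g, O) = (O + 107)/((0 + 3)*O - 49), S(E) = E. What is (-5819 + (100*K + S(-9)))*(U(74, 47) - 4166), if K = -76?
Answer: 1286127126/23 ≈ 5.5919e+7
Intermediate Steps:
U(g, O) = (107 + O)/(-49 + 3*O) (U(g, O) = (107 + O)/(3*O - 49) = (107 + O)/(-49 + 3*O))
(-5819 + (100*K + S(-9)))*(U(74, 47) - 4166) = (-5819 + (100*(-76) - 9))*((107 + 47)/(-49 + 3*47) - 4166) = (-5819 + (-7600 - 9))*(154/(-49 + 141) - 4166) = (-5819 - 7609)*(154/92 - 4166) = -13428*((1/92)*154 - 4166) = -13428*(77/46 - 4166) = -13428*(-191559/46) = 1286127126/23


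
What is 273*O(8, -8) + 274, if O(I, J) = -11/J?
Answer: 5195/8 ≈ 649.38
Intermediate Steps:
273*O(8, -8) + 274 = 273*(-11/(-8)) + 274 = 273*(-11*(-⅛)) + 274 = 273*(11/8) + 274 = 3003/8 + 274 = 5195/8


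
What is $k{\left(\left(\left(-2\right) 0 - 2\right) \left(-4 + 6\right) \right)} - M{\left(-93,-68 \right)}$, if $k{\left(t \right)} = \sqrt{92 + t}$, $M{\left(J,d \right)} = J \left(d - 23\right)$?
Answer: $-8463 + 2 \sqrt{22} \approx -8453.6$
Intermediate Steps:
$M{\left(J,d \right)} = J \left(-23 + d\right)$
$k{\left(\left(\left(-2\right) 0 - 2\right) \left(-4 + 6\right) \right)} - M{\left(-93,-68 \right)} = \sqrt{92 + \left(\left(-2\right) 0 - 2\right) \left(-4 + 6\right)} - - 93 \left(-23 - 68\right) = \sqrt{92 + \left(0 - 2\right) 2} - \left(-93\right) \left(-91\right) = \sqrt{92 - 4} - 8463 = \sqrt{88} - 8463 = 2 \sqrt{22} - 8463 = -8463 + 2 \sqrt{22}$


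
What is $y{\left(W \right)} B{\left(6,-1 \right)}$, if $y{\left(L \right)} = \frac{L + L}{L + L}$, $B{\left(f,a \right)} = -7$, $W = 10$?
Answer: $-7$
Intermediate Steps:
$y{\left(L \right)} = 1$ ($y{\left(L \right)} = \frac{2 L}{2 L} = 2 L \frac{1}{2 L} = 1$)
$y{\left(W \right)} B{\left(6,-1 \right)} = 1 \left(-7\right) = -7$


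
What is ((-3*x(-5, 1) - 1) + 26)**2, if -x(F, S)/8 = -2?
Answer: 529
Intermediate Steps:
x(F, S) = 16 (x(F, S) = -8*(-2) = 16)
((-3*x(-5, 1) - 1) + 26)**2 = ((-3*16 - 1) + 26)**2 = ((-48 - 1) + 26)**2 = (-49 + 26)**2 = (-23)**2 = 529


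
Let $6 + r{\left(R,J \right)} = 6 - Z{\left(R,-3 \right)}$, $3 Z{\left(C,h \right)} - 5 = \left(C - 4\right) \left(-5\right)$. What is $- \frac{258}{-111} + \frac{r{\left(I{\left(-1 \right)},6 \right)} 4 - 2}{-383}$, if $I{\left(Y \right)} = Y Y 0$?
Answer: $\frac{102736}{42513} \approx 2.4166$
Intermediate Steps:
$Z{\left(C,h \right)} = \frac{25}{3} - \frac{5 C}{3}$ ($Z{\left(C,h \right)} = \frac{5}{3} + \frac{\left(C - 4\right) \left(-5\right)}{3} = \frac{5}{3} + \frac{\left(-4 + C\right) \left(-5\right)}{3} = \frac{5}{3} + \frac{20 - 5 C}{3} = \frac{5}{3} - \left(- \frac{20}{3} + \frac{5 C}{3}\right) = \frac{25}{3} - \frac{5 C}{3}$)
$I{\left(Y \right)} = 0$ ($I{\left(Y \right)} = Y^{2} \cdot 0 = 0$)
$r{\left(R,J \right)} = - \frac{25}{3} + \frac{5 R}{3}$ ($r{\left(R,J \right)} = -6 + \left(6 - \left(\frac{25}{3} - \frac{5 R}{3}\right)\right) = -6 + \left(6 + \left(- \frac{25}{3} + \frac{5 R}{3}\right)\right) = -6 + \left(- \frac{7}{3} + \frac{5 R}{3}\right) = - \frac{25}{3} + \frac{5 R}{3}$)
$- \frac{258}{-111} + \frac{r{\left(I{\left(-1 \right)},6 \right)} 4 - 2}{-383} = - \frac{258}{-111} + \frac{\left(- \frac{25}{3} + \frac{5}{3} \cdot 0\right) 4 - 2}{-383} = \left(-258\right) \left(- \frac{1}{111}\right) + \left(\left(- \frac{25}{3} + 0\right) 4 - 2\right) \left(- \frac{1}{383}\right) = \frac{86}{37} + \left(\left(- \frac{25}{3}\right) 4 - 2\right) \left(- \frac{1}{383}\right) = \frac{86}{37} + \left(- \frac{100}{3} - 2\right) \left(- \frac{1}{383}\right) = \frac{86}{37} - - \frac{106}{1149} = \frac{86}{37} + \frac{106}{1149} = \frac{102736}{42513}$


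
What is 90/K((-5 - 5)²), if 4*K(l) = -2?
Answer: -180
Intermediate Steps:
K(l) = -½ (K(l) = (¼)*(-2) = -½)
90/K((-5 - 5)²) = 90/(-½) = 90*(-2) = -180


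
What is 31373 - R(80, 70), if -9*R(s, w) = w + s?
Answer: 94169/3 ≈ 31390.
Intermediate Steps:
R(s, w) = -s/9 - w/9 (R(s, w) = -(w + s)/9 = -(s + w)/9 = -s/9 - w/9)
31373 - R(80, 70) = 31373 - (-1/9*80 - 1/9*70) = 31373 - (-80/9 - 70/9) = 31373 - 1*(-50/3) = 31373 + 50/3 = 94169/3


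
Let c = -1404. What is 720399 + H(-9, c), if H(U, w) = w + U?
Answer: 718986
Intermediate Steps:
H(U, w) = U + w
720399 + H(-9, c) = 720399 + (-9 - 1404) = 720399 - 1413 = 718986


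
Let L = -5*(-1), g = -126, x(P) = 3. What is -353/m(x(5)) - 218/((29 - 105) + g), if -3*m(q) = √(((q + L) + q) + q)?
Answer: 109/101 + 1059*√14/14 ≈ 284.11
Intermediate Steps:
L = 5
m(q) = -√(5 + 3*q)/3 (m(q) = -√(((q + 5) + q) + q)/3 = -√(((5 + q) + q) + q)/3 = -√((5 + 2*q) + q)/3 = -√(5 + 3*q)/3)
-353/m(x(5)) - 218/((29 - 105) + g) = -353*(-3/√(5 + 3*3)) - 218/((29 - 105) - 126) = -353*(-3/√(5 + 9)) - 218/(-76 - 126) = -353*(-3*√14/14) - 218/(-202) = -(-1059)*√14/14 - 218*(-1/202) = 1059*√14/14 + 109/101 = 109/101 + 1059*√14/14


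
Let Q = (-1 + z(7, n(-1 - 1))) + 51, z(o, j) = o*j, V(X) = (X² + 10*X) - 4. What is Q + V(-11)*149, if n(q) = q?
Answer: 1079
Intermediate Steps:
V(X) = -4 + X² + 10*X
z(o, j) = j*o
Q = 36 (Q = (-1 + (-1 - 1)*7) + 51 = (-1 - 2*7) + 51 = (-1 - 14) + 51 = -15 + 51 = 36)
Q + V(-11)*149 = 36 + (-4 + (-11)² + 10*(-11))*149 = 36 + (-4 + 121 - 110)*149 = 36 + 7*149 = 36 + 1043 = 1079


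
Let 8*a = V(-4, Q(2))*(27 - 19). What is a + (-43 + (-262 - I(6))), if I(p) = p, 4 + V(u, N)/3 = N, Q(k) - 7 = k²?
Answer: -290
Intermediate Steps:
Q(k) = 7 + k²
V(u, N) = -12 + 3*N
a = 21 (a = ((-12 + 3*(7 + 2²))*(27 - 19))/8 = ((-12 + 3*(7 + 4))*8)/8 = ((-12 + 3*11)*8)/8 = ((-12 + 33)*8)/8 = (21*8)/8 = (⅛)*168 = 21)
a + (-43 + (-262 - I(6))) = 21 + (-43 + (-262 - 1*6)) = 21 + (-43 + (-262 - 6)) = 21 + (-43 - 268) = 21 - 311 = -290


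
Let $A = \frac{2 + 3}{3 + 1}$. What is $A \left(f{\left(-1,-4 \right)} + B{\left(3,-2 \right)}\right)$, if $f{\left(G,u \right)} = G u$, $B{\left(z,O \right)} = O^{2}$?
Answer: $10$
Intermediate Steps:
$A = \frac{5}{4} \approx 1.25$
$A \left(f{\left(-1,-4 \right)} + B{\left(3,-2 \right)}\right) = \frac{5 \left(\left(-1\right) \left(-4\right) + \left(-2\right)^{2}\right)}{4} = \frac{5 \left(4 + 4\right)}{4} = \frac{5}{4} \cdot 8 = 10$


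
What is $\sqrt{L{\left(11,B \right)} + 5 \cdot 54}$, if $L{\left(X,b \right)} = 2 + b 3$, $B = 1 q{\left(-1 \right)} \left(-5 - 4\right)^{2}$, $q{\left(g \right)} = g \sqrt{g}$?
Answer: $\sqrt{272 - 243 i} \approx 17.843 - 6.8094 i$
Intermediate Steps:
$q{\left(g \right)} = g^{\frac{3}{2}}$
$B = - 81 i$ ($B = 1 \left(-1\right)^{\frac{3}{2}} \left(-5 - 4\right)^{2} = 1 - i \left(-9\right)^{2} = 1 - i 81 = 1 \left(- 81 i\right) = - 81 i \approx - 81.0 i$)
$L{\left(X,b \right)} = 2 + 3 b$
$\sqrt{L{\left(11,B \right)} + 5 \cdot 54} = \sqrt{\left(2 + 3 \left(- 81 i\right)\right) + 5 \cdot 54} = \sqrt{\left(2 - 243 i\right) + 270} = \sqrt{272 - 243 i}$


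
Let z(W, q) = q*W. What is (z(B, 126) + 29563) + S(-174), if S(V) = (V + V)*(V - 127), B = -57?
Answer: 127129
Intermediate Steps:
z(W, q) = W*q
S(V) = 2*V*(-127 + V) (S(V) = (2*V)*(-127 + V) = 2*V*(-127 + V))
(z(B, 126) + 29563) + S(-174) = (-57*126 + 29563) + 2*(-174)*(-127 - 174) = (-7182 + 29563) + 2*(-174)*(-301) = 22381 + 104748 = 127129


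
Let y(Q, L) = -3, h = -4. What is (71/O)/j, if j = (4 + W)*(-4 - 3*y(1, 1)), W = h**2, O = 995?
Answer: 71/99500 ≈ 0.00071357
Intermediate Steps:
W = 16 (W = (-4)**2 = 16)
j = 100 (j = (4 + 16)*(-4 - 3*(-3)) = 20*(-4 + 9) = 20*5 = 100)
(71/O)/j = (71/995)/100 = (71*(1/995))*(1/100) = (71/995)*(1/100) = 71/99500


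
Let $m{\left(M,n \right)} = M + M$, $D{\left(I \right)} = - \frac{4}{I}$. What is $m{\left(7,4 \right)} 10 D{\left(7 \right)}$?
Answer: $-80$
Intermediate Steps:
$m{\left(M,n \right)} = 2 M$
$m{\left(7,4 \right)} 10 D{\left(7 \right)} = 2 \cdot 7 \cdot 10 \left(- \frac{4}{7}\right) = 14 \cdot 10 \left(\left(-4\right) \frac{1}{7}\right) = 140 \left(- \frac{4}{7}\right) = -80$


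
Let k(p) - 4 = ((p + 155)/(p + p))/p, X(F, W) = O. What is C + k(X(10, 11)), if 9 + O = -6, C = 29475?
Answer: 1326569/45 ≈ 29479.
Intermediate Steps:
O = -15 (O = -9 - 6 = -15)
X(F, W) = -15
k(p) = 4 + (155 + p)/(2*p²) (k(p) = 4 + ((p + 155)/(p + p))/p = 4 + ((155 + p)/((2*p)))/p = 4 + ((155 + p)*(1/(2*p)))/p = 4 + ((155 + p)/(2*p))/p = 4 + (155 + p)/(2*p²))
C + k(X(10, 11)) = 29475 + (½)*(155 - 15 + 8*(-15)²)/(-15)² = 29475 + (½)*(1/225)*(155 - 15 + 8*225) = 29475 + (½)*(1/225)*(155 - 15 + 1800) = 29475 + (½)*(1/225)*1940 = 29475 + 194/45 = 1326569/45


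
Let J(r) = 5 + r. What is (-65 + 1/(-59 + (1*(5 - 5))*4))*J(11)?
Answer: -61376/59 ≈ -1040.3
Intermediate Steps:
(-65 + 1/(-59 + (1*(5 - 5))*4))*J(11) = (-65 + 1/(-59 + (1*(5 - 5))*4))*(5 + 11) = (-65 + 1/(-59 + (1*0)*4))*16 = (-65 + 1/(-59 + 0*4))*16 = (-65 + 1/(-59 + 0))*16 = (-65 + 1/(-59))*16 = (-65 - 1/59)*16 = -3836/59*16 = -61376/59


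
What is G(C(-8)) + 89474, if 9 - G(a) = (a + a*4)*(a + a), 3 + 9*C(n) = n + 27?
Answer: 7245563/81 ≈ 89451.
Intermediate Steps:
C(n) = 8/3 + n/9 (C(n) = -⅓ + (n + 27)/9 = -⅓ + (27 + n)/9 = -⅓ + (3 + n/9) = 8/3 + n/9)
G(a) = 9 - 10*a² (G(a) = 9 - (a + a*4)*(a + a) = 9 - (a + 4*a)*2*a = 9 - 5*a*2*a = 9 - 10*a²)
G(C(-8)) + 89474 = (9 - 10*(8/3 + (⅑)*(-8))²) + 89474 = (9 - 10*(8/3 - 8/9)²) + 89474 = (9 - 10*(16/9)²) + 89474 = (9 - 10*256/81) + 89474 = (9 - 2560/81) + 89474 = -1831/81 + 89474 = 7245563/81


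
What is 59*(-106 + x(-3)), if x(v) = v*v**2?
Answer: -7847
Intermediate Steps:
x(v) = v**3
59*(-106 + x(-3)) = 59*(-106 + (-3)**3) = 59*(-106 - 27) = 59*(-133) = -7847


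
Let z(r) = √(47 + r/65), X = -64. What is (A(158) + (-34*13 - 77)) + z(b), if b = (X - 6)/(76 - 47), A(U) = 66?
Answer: -453 + √6674785/377 ≈ -446.15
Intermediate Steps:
b = -70/29 (b = (-64 - 6)/(76 - 47) = -70/29 ≈ -2.4138)
z(r) = √(47 + r/65) (z(r) = √(47 + r*(1/65)) = √(47 + r/65))
(A(158) + (-34*13 - 77)) + z(b) = (66 + (-34*13 - 77)) + √(198575 + 65*(-70/29))/65 = (66 + (-442 - 77)) + √(198575 - 4550/29)/65 = (66 - 519) + √(5754125/29)/65 = -453 + (5*√6674785/29)/65 = -453 + √6674785/377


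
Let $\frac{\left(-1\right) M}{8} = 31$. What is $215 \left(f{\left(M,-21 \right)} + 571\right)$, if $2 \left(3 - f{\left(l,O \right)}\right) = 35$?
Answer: $\frac{239295}{2} \approx 1.1965 \cdot 10^{5}$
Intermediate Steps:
$M = -248$ ($M = \left(-8\right) 31 = -248$)
$f{\left(l,O \right)} = - \frac{29}{2}$ ($f{\left(l,O \right)} = 3 - \frac{35}{2} = - \frac{29}{2}$)
$215 \left(f{\left(M,-21 \right)} + 571\right) = 215 \left(- \frac{29}{2} + 571\right) = 215 \cdot \frac{1113}{2} = \frac{239295}{2}$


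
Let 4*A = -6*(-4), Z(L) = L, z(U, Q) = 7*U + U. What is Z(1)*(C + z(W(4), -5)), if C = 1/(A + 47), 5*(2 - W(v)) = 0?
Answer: 849/53 ≈ 16.019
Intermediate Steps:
W(v) = 2 (W(v) = 2 - ⅕*0 = 2 + 0 = 2)
z(U, Q) = 8*U
A = 6 (A = (-6*(-4))/4 = (¼)*24 = 6)
C = 1/53 (C = 1/(6 + 47) = 1/53 ≈ 0.018868)
Z(1)*(C + z(W(4), -5)) = 1*(1/53 + 8*2) = 1*(1/53 + 16) = 1*(849/53) = 849/53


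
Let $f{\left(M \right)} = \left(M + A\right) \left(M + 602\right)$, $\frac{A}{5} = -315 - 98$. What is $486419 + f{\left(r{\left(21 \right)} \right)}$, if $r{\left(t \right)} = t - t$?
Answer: $-756711$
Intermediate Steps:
$A = -2065$ ($A = 5 \left(-315 - 98\right) = 5 \left(-413\right) = -2065$)
$r{\left(t \right)} = 0$
$f{\left(M \right)} = \left(-2065 + M\right) \left(602 + M\right)$ ($f{\left(M \right)} = \left(M - 2065\right) \left(M + 602\right) = \left(-2065 + M\right) \left(602 + M\right)$)
$486419 + f{\left(r{\left(21 \right)} \right)} = 486419 - \left(1243130 - 0^{2}\right) = 486419 + \left(-1243130 + 0 + 0\right) = 486419 - 1243130 = -756711$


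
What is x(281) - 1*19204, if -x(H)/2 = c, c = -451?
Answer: -18302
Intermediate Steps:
x(H) = 902 (x(H) = -2*(-451) = 902)
x(281) - 1*19204 = 902 - 1*19204 = 902 - 19204 = -18302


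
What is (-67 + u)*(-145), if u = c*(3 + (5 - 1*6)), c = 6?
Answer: 7975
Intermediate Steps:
u = 12 (u = 6*(3 + (5 - 1*6)) = 6*(3 + (5 - 6)) = 6*(3 - 1) = 6*2 = 12)
(-67 + u)*(-145) = (-67 + 12)*(-145) = -55*(-145) = 7975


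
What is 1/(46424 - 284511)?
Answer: -1/238087 ≈ -4.2001e-6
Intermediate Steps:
1/(46424 - 284511) = 1/(-238087) = -1/238087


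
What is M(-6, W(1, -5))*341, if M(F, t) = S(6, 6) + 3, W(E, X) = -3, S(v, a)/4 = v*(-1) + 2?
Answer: -4433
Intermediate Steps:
S(v, a) = 8 - 4*v (S(v, a) = 4*(v*(-1) + 2) = 4*(-v + 2) = 4*(2 - v) = 8 - 4*v)
M(F, t) = -13 (M(F, t) = (8 - 4*6) + 3 = (8 - 24) + 3 = -16 + 3 = -13)
M(-6, W(1, -5))*341 = -13*341 = -4433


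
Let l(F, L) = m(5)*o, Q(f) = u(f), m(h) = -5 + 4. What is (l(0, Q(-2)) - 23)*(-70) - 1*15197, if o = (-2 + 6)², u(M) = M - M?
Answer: -12467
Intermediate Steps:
m(h) = -1
u(M) = 0
Q(f) = 0
o = 16 (o = 4² = 16)
l(F, L) = -16 (l(F, L) = -1*16 = -16)
(l(0, Q(-2)) - 23)*(-70) - 1*15197 = (-16 - 23)*(-70) - 1*15197 = -39*(-70) - 15197 = 2730 - 15197 = -12467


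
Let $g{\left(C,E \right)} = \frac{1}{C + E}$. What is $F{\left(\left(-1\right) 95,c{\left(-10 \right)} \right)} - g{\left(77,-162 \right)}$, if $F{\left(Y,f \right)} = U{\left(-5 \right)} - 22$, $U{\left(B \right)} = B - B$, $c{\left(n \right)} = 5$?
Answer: $- \frac{1869}{85} \approx -21.988$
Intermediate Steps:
$U{\left(B \right)} = 0$
$F{\left(Y,f \right)} = -22$ ($F{\left(Y,f \right)} = 0 - 22 = -22$)
$F{\left(\left(-1\right) 95,c{\left(-10 \right)} \right)} - g{\left(77,-162 \right)} = -22 - \frac{1}{77 - 162} = -22 - \frac{1}{-85} = -22 - - \frac{1}{85} = -22 + \frac{1}{85} = - \frac{1869}{85}$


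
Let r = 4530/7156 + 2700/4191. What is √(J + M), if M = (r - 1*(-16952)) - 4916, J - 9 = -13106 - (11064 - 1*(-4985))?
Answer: I*√427455660631176430/4998466 ≈ 130.8*I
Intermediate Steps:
r = 6384405/4998466 (r = 4530*(1/7156) + 2700*(1/4191) = 2265/3578 + 900/1397 = 6384405/4998466 ≈ 1.2773)
J = -29146 (J = 9 + (-13106 - (11064 - 1*(-4985))) = 9 + (-13106 - (11064 + 4985)) = 9 + (-13106 - 1*16049) = 9 + (-13106 - 16049) = 9 - 29155 = -29146)
M = 60167921181/4998466 (M = (6384405/4998466 - 1*(-16952)) - 4916 = (6384405/4998466 + 16952) - 4916 = 84740380037/4998466 - 4916 = 60167921181/4998466 ≈ 12037.)
√(J + M) = √(-29146 + 60167921181/4998466) = √(-85517368855/4998466) = I*√427455660631176430/4998466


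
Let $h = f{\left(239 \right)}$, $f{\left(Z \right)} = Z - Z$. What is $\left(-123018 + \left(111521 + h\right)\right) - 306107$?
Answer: $-317604$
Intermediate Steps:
$f{\left(Z \right)} = 0$
$h = 0$
$\left(-123018 + \left(111521 + h\right)\right) - 306107 = \left(-123018 + \left(111521 + 0\right)\right) - 306107 = \left(-123018 + 111521\right) - 306107 = -11497 - 306107 = -317604$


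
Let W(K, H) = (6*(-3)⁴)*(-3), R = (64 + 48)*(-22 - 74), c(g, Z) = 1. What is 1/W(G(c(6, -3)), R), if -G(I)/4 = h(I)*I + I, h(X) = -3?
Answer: -1/1458 ≈ -0.00068587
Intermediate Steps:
G(I) = 8*I (G(I) = -4*(-3*I + I) = -(-8)*I = 8*I)
R = -10752 (R = 112*(-96) = -10752)
W(K, H) = -1458 (W(K, H) = (6*81)*(-3) = 486*(-3) = -1458)
1/W(G(c(6, -3)), R) = 1/(-1458) = -1/1458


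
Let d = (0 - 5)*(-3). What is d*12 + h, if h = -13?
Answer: 167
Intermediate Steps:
d = 15 (d = -5*(-3) = 15)
d*12 + h = 15*12 - 13 = 180 - 13 = 167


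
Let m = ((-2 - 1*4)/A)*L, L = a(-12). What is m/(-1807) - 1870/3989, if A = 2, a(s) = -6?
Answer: -3450892/7208123 ≈ -0.47875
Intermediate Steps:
L = -6
m = 18 (m = ((-2 - 1*4)/2)*(-6) = ((-2 - 4)*(½))*(-6) = -6*½*(-6) = -3*(-6) = 18)
m/(-1807) - 1870/3989 = 18/(-1807) - 1870/3989 = 18*(-1/1807) - 1870*1/3989 = -18/1807 - 1870/3989 = -3450892/7208123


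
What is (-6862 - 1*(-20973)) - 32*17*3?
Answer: 12479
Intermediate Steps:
(-6862 - 1*(-20973)) - 32*17*3 = (-6862 + 20973) - 544*3 = 14111 - 1632 = 12479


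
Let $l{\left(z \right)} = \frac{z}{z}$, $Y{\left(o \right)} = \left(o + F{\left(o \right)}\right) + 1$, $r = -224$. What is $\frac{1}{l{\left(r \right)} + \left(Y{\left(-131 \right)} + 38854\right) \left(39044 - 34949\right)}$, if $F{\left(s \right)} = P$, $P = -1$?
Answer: $\frac{1}{158570686} \approx 6.3063 \cdot 10^{-9}$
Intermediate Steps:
$F{\left(s \right)} = -1$
$Y{\left(o \right)} = o$ ($Y{\left(o \right)} = \left(o - 1\right) + 1 = \left(-1 + o\right) + 1 = o$)
$l{\left(z \right)} = 1$
$\frac{1}{l{\left(r \right)} + \left(Y{\left(-131 \right)} + 38854\right) \left(39044 - 34949\right)} = \frac{1}{1 + \left(-131 + 38854\right) \left(39044 - 34949\right)} = \frac{1}{1 + 38723 \cdot 4095} = \frac{1}{1 + 158570685} = \frac{1}{158570686}$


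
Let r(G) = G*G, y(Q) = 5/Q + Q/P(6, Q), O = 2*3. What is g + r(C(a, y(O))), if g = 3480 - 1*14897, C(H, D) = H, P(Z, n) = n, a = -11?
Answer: -11296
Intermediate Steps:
O = 6
y(Q) = 1 + 5/Q (y(Q) = 5/Q + Q/Q = 5/Q + 1 = 1 + 5/Q)
r(G) = G²
g = -11417 (g = 3480 - 14897 = -11417)
g + r(C(a, y(O))) = -11417 + (-11)² = -11417 + 121 = -11296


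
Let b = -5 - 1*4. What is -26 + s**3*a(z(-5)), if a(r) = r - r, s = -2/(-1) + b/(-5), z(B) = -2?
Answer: -26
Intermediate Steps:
b = -9 (b = -5 - 4 = -9)
s = 19/5 (s = -2/(-1) - 9/(-5) = -2*(-1) - 9*(-1/5) = 2 + 9/5 = 19/5 ≈ 3.8000)
a(r) = 0
-26 + s**3*a(z(-5)) = -26 + (19/5)**3*0 = -26 + (6859/125)*0 = -26 + 0 = -26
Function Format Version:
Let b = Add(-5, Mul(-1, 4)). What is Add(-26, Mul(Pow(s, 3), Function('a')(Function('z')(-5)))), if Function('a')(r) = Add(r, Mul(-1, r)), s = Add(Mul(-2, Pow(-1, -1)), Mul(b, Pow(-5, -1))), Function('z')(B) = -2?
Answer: -26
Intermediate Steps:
b = -9 (b = Add(-5, -4) = -9)
s = Rational(19, 5) (s = Add(Mul(-2, Pow(-1, -1)), Mul(-9, Pow(-5, -1))) = Add(Mul(-2, -1), Mul(-9, Rational(-1, 5))) = Add(2, Rational(9, 5)) = Rational(19, 5) ≈ 3.8000)
Function('a')(r) = 0
Add(-26, Mul(Pow(s, 3), Function('a')(Function('z')(-5)))) = Add(-26, Mul(Pow(Rational(19, 5), 3), 0)) = Add(-26, Mul(Rational(6859, 125), 0)) = Add(-26, 0) = -26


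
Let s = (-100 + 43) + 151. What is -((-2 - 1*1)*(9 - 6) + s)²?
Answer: -7225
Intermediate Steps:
s = 94 (s = -57 + 151 = 94)
-((-2 - 1*1)*(9 - 6) + s)² = -((-2 - 1*1)*(9 - 6) + 94)² = -((-2 - 1)*3 + 94)² = -(-3*3 + 94)² = -(-9 + 94)² = -1*85² = -1*7225 = -7225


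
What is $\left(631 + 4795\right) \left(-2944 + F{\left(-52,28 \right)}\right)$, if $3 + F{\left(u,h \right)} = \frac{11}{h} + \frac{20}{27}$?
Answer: $- \frac{6042054475}{378} \approx -1.5984 \cdot 10^{7}$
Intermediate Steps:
$F{\left(u,h \right)} = - \frac{61}{27} + \frac{11}{h}$ ($F{\left(u,h \right)} = -3 + \left(\frac{11}{h} + \frac{20}{27}\right) = -3 + \left(\frac{20}{27} + \frac{11}{h}\right) = - \frac{61}{27} + \frac{11}{h}$)
$\left(631 + 4795\right) \left(-2944 + F{\left(-52,28 \right)}\right) = \left(631 + 4795\right) \left(-2944 - \left(\frac{61}{27} - \frac{11}{28}\right)\right) = 5426 \left(-2944 + \left(- \frac{61}{27} + 11 \cdot \frac{1}{28}\right)\right) = 5426 \left(-2944 + \left(- \frac{61}{27} + \frac{11}{28}\right)\right) = 5426 \left(-2944 - \frac{1411}{756}\right) = 5426 \left(- \frac{2227075}{756}\right) = - \frac{6042054475}{378}$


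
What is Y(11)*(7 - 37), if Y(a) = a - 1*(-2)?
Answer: -390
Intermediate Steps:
Y(a) = 2 + a (Y(a) = a + 2 = 2 + a)
Y(11)*(7 - 37) = (2 + 11)*(7 - 37) = 13*(-30) = -390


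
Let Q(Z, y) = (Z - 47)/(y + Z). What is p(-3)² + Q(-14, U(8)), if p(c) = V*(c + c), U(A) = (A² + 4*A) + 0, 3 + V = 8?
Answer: 73739/82 ≈ 899.26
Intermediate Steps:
V = 5 (V = -3 + 8 = 5)
U(A) = A² + 4*A
p(c) = 10*c (p(c) = 5*(c + c) = 5*(2*c) = 10*c)
Q(Z, y) = (-47 + Z)/(Z + y)
p(-3)² + Q(-14, U(8)) = (10*(-3))² + (-47 - 14)/(-14 + 8*(4 + 8)) = (-30)² - 61/(-14 + 8*12) = 900 - 61/(-14 + 96) = 900 - 61/82 = 73739/82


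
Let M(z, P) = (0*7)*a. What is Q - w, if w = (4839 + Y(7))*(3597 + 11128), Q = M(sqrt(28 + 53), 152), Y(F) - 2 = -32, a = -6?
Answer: -70812525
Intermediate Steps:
Y(F) = -30 (Y(F) = 2 - 32 = -30)
M(z, P) = 0 (M(z, P) = (0*7)*(-6) = 0*(-6) = 0)
Q = 0
w = 70812525 (w = (4839 - 30)*(3597 + 11128) = 4809*14725 = 70812525)
Q - w = 0 - 1*70812525 = 0 - 70812525 = -70812525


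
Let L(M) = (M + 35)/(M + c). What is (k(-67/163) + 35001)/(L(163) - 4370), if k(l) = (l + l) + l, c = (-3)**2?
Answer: -490626732/61242523 ≈ -8.0112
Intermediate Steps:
c = 9
L(M) = (35 + M)/(9 + M) (L(M) = (M + 35)/(M + 9) = (35 + M)/(9 + M))
k(l) = 3*l (k(l) = 2*l + l = 3*l)
(k(-67/163) + 35001)/(L(163) - 4370) = (3*(-67/163) + 35001)/((35 + 163)/(9 + 163) - 4370) = (3*(-67*1/163) + 35001)/(198/172 - 4370) = (3*(-67/163) + 35001)/((1/172)*198 - 4370) = (-201/163 + 35001)/(99/86 - 4370) = 5704962/(163*(-375721/86)) = (5704962/163)*(-86/375721) = -490626732/61242523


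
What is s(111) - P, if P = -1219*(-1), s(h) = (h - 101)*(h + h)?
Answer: 1001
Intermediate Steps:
s(h) = 2*h*(-101 + h) (s(h) = (-101 + h)*(2*h) = 2*h*(-101 + h))
P = 1219
s(111) - P = 2*111*(-101 + 111) - 1*1219 = 2*111*10 - 1219 = 2220 - 1219 = 1001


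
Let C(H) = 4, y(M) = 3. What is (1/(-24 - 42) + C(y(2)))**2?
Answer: 69169/4356 ≈ 15.879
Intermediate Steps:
(1/(-24 - 42) + C(y(2)))**2 = (1/(-24 - 42) + 4)**2 = (1/(-66) + 4)**2 = (-1/66 + 4)**2 = (263/66)**2 = 69169/4356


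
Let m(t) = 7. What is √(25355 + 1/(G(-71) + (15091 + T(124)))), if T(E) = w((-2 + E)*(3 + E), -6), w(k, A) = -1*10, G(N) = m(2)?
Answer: 3*√40083392807/3772 ≈ 159.23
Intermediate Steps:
G(N) = 7
w(k, A) = -10
T(E) = -10
√(25355 + 1/(G(-71) + (15091 + T(124)))) = √(25355 + 1/(7 + (15091 - 10))) = √(25355 + 1/(7 + 15081)) = √(25355 + 1/15088) = √(382556241/15088) = 3*√40083392807/3772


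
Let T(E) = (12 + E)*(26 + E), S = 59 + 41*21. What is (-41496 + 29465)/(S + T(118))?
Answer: -12031/19640 ≈ -0.61258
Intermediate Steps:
S = 920 (S = 59 + 861 = 920)
(-41496 + 29465)/(S + T(118)) = (-41496 + 29465)/(920 + (312 + 118² + 38*118)) = -12031/(920 + (312 + 13924 + 4484)) = -12031/(920 + 18720) = -12031/19640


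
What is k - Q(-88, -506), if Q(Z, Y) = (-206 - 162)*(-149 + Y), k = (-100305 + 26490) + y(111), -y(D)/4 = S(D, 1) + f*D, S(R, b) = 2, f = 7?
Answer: -317971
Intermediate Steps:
y(D) = -8 - 28*D (y(D) = -4*(2 + 7*D) = -8 - 28*D)
k = -76931 (k = (-100305 + 26490) + (-8 - 28*111) = -73815 + (-8 - 3108) = -73815 - 3116 = -76931)
Q(Z, Y) = 54832 - 368*Y (Q(Z, Y) = -368*(-149 + Y) = 54832 - 368*Y)
k - Q(-88, -506) = -76931 - (54832 - 368*(-506)) = -76931 - (54832 + 186208) = -76931 - 1*241040 = -76931 - 241040 = -317971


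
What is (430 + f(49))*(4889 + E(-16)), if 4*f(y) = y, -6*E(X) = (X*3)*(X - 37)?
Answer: 7898585/4 ≈ 1.9746e+6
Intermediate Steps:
E(X) = -X*(-37 + X)/2 (E(X) = -X*3*(X - 37)/6 = -3*X*(-37 + X)/6 = -X*(-37 + X)/2)
f(y) = y/4
(430 + f(49))*(4889 + E(-16)) = (430 + (1/4)*49)*(4889 + (1/2)*(-16)*(37 - 1*(-16))) = (430 + 49/4)*(4889 + (1/2)*(-16)*(37 + 16)) = 1769*(4889 + (1/2)*(-16)*53)/4 = 1769*(4889 - 424)/4 = (1769/4)*4465 = 7898585/4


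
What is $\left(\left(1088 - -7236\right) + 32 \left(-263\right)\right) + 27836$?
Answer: $27744$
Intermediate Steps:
$\left(\left(1088 - -7236\right) + 32 \left(-263\right)\right) + 27836 = \left(\left(1088 + 7236\right) - 8416\right) + 27836 = \left(8324 - 8416\right) + 27836 = -92 + 27836 = 27744$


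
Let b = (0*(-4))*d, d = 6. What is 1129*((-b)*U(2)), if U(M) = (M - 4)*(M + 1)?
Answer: 0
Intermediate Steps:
U(M) = (1 + M)*(-4 + M) (U(M) = (-4 + M)*(1 + M) = (1 + M)*(-4 + M))
b = 0 (b = (0*(-4))*6 = 0*6 = 0)
1129*((-b)*U(2)) = 1129*((-1*0)*(-4 + 2**2 - 3*2)) = 1129*(0*(-4 + 4 - 6)) = 1129*(0*(-6)) = 1129*0 = 0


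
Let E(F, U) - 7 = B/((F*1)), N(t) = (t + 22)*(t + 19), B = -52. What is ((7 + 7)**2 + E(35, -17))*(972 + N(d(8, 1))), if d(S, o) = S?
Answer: 12568446/35 ≈ 3.5910e+5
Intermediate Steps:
N(t) = (19 + t)*(22 + t) (N(t) = (22 + t)*(19 + t) = (19 + t)*(22 + t))
E(F, U) = 7 - 52/F
((7 + 7)**2 + E(35, -17))*(972 + N(d(8, 1))) = ((7 + 7)**2 + (7 - 52/35))*(972 + (418 + 8**2 + 41*8)) = (14**2 + (7 - 52*1/35))*(972 + (418 + 64 + 328)) = (196 + (7 - 52/35))*(972 + 810) = (196 + 193/35)*1782 = (7053/35)*1782 = 12568446/35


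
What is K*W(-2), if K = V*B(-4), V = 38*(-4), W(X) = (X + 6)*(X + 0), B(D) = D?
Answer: -4864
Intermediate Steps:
W(X) = X*(6 + X) (W(X) = (6 + X)*X = X*(6 + X))
V = -152
K = 608 (K = -152*(-4) = 608)
K*W(-2) = 608*(-2*(6 - 2)) = 608*(-2*4) = 608*(-8) = -4864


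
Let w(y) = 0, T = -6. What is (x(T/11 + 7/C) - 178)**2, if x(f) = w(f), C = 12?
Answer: 31684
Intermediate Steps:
x(f) = 0
(x(T/11 + 7/C) - 178)**2 = (0 - 178)**2 = (-178)**2 = 31684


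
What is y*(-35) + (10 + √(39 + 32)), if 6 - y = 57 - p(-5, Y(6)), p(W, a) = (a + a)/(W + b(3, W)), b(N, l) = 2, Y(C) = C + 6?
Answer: 2075 + √71 ≈ 2083.4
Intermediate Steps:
Y(C) = 6 + C
p(W, a) = 2*a/(2 + W) (p(W, a) = (a + a)/(W + 2) = (2*a)/(2 + W) = 2*a/(2 + W))
y = -59 (y = 6 - (57 - 2*(6 + 6)/(2 - 5)) = 6 - (57 - 2*12/(-3)) = 6 - (57 - 2*12*(-1)/3) = 6 - (57 - 1*(-8)) = 6 - (57 + 8) = 6 - 1*65 = 6 - 65 = -59)
y*(-35) + (10 + √(39 + 32)) = -59*(-35) + (10 + √(39 + 32)) = 2065 + (10 + √71) = 2075 + √71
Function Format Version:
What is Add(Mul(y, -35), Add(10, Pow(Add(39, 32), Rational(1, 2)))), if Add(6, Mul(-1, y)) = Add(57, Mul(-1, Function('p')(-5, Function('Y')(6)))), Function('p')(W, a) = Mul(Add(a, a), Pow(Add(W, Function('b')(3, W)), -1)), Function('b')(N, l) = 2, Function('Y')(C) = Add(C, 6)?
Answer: Add(2075, Pow(71, Rational(1, 2))) ≈ 2083.4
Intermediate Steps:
Function('Y')(C) = Add(6, C)
Function('p')(W, a) = Mul(2, a, Pow(Add(2, W), -1)) (Function('p')(W, a) = Mul(Add(a, a), Pow(Add(W, 2), -1)) = Mul(Mul(2, a), Pow(Add(2, W), -1)) = Mul(2, a, Pow(Add(2, W), -1)))
y = -59 (y = Add(6, Mul(-1, Add(57, Mul(-1, Mul(2, Add(6, 6), Pow(Add(2, -5), -1)))))) = Add(6, Mul(-1, Add(57, Mul(-1, Mul(2, 12, Pow(-3, -1)))))) = Add(6, Mul(-1, Add(57, Mul(-1, Mul(2, 12, Rational(-1, 3)))))) = Add(6, Mul(-1, Add(57, Mul(-1, -8)))) = Add(6, Mul(-1, Add(57, 8))) = Add(6, Mul(-1, 65)) = Add(6, -65) = -59)
Add(Mul(y, -35), Add(10, Pow(Add(39, 32), Rational(1, 2)))) = Add(Mul(-59, -35), Add(10, Pow(Add(39, 32), Rational(1, 2)))) = Add(2065, Add(10, Pow(71, Rational(1, 2)))) = Add(2075, Pow(71, Rational(1, 2)))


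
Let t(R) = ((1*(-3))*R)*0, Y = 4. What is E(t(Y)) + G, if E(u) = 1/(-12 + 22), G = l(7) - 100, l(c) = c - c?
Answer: -999/10 ≈ -99.900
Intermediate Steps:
t(R) = 0 (t(R) = -3*R*0 = 0)
l(c) = 0
G = -100 (G = 0 - 100 = -100)
E(u) = ⅒ (E(u) = 1/10 = ⅒)
E(t(Y)) + G = ⅒ - 100 = -999/10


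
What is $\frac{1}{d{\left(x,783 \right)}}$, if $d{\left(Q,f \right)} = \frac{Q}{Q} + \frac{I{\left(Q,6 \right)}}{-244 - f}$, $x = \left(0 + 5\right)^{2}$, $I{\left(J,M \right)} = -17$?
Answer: $\frac{1027}{1044} \approx 0.98372$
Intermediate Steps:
$x = 25$ ($x = 5^{2} = 25$)
$d{\left(Q,f \right)} = 1 - \frac{17}{-244 - f}$ ($d{\left(Q,f \right)} = \frac{Q}{Q} - \frac{17}{-244 - f} = 1 - \frac{17}{-244 - f}$)
$\frac{1}{d{\left(x,783 \right)}} = \frac{1}{\frac{1}{244 + 783} \left(261 + 783\right)} = \frac{1}{\frac{1}{1027} \cdot 1044} = \frac{1}{\frac{1044}{1027}} = \frac{1027}{1044}$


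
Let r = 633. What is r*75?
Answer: 47475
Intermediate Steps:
r*75 = 633*75 = 47475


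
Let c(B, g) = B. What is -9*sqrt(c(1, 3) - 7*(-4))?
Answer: -9*sqrt(29) ≈ -48.466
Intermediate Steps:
-9*sqrt(c(1, 3) - 7*(-4)) = -9*sqrt(1 - 7*(-4)) = -9*sqrt(1 + 28) = -9*sqrt(29)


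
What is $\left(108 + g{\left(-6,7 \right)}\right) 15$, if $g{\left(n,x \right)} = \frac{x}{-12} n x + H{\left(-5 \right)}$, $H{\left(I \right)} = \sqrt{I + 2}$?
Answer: $\frac{3975}{2} + 15 i \sqrt{3} \approx 1987.5 + 25.981 i$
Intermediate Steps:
$H{\left(I \right)} = \sqrt{2 + I}$
$g{\left(n,x \right)} = i \sqrt{3} - \frac{n x^{2}}{12}$ ($g{\left(n,x \right)} = \frac{x}{-12} n x + \sqrt{2 - 5} = x \left(- \frac{1}{12}\right) n x + \sqrt{-3} = - \frac{x}{12} n x + i \sqrt{3} = - \frac{n x}{12} x + i \sqrt{3} = - \frac{n x^{2}}{12} + i \sqrt{3} = i \sqrt{3} - \frac{n x^{2}}{12}$)
$\left(108 + g{\left(-6,7 \right)}\right) 15 = \left(108 + \left(i \sqrt{3} - - \frac{7^{2}}{2}\right)\right) 15 = \left(108 + \left(i \sqrt{3} - \left(- \frac{1}{2}\right) 49\right)\right) 15 = \left(108 + \left(i \sqrt{3} + \frac{49}{2}\right)\right) 15 = \left(108 + \left(\frac{49}{2} + i \sqrt{3}\right)\right) 15 = \left(\frac{265}{2} + i \sqrt{3}\right) 15 = \frac{3975}{2} + 15 i \sqrt{3}$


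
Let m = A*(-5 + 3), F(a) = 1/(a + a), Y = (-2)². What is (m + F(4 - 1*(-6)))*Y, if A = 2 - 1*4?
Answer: 81/5 ≈ 16.200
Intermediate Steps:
A = -2 (A = 2 - 4 = -2)
Y = 4
F(a) = 1/(2*a)
m = 4 (m = -2*(-5 + 3) = -2*(-2) = 4)
(m + F(4 - 1*(-6)))*Y = (4 + 1/(2*(4 - 1*(-6))))*4 = (4 + 1/(2*(4 + 6)))*4 = (4 + (½)/10)*4 = (4 + (½)*(⅒))*4 = (4 + 1/20)*4 = (81/20)*4 = 81/5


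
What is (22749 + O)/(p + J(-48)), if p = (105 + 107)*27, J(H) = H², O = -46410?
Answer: -2629/892 ≈ -2.9473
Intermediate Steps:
p = 5724 (p = 212*27 = 5724)
(22749 + O)/(p + J(-48)) = (22749 - 46410)/(5724 + (-48)²) = -23661/(5724 + 2304) = -23661/8028 = -23661*1/8028 = -2629/892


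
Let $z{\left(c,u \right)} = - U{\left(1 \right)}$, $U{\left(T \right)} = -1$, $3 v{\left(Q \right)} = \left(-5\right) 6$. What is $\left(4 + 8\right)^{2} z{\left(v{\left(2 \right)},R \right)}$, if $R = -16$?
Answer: $144$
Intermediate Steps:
$v{\left(Q \right)} = -10$ ($v{\left(Q \right)} = \frac{\left(-5\right) 6}{3} = \frac{1}{3} \left(-30\right) = -10$)
$z{\left(c,u \right)} = 1$ ($z{\left(c,u \right)} = \left(-1\right) \left(-1\right) = 1$)
$\left(4 + 8\right)^{2} z{\left(v{\left(2 \right)},R \right)} = \left(4 + 8\right)^{2} \cdot 1 = 12^{2} \cdot 1 = 144 \cdot 1 = 144$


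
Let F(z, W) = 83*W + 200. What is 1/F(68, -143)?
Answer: -1/11669 ≈ -8.5697e-5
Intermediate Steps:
F(z, W) = 200 + 83*W
1/F(68, -143) = 1/(200 + 83*(-143)) = 1/(200 - 11869) = 1/(-11669) = -1/11669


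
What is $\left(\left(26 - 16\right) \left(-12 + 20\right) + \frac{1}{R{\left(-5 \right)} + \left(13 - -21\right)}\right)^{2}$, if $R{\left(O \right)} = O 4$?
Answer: $\frac{1256641}{196} \approx 6411.4$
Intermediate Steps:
$R{\left(O \right)} = 4 O$
$\left(\left(26 - 16\right) \left(-12 + 20\right) + \frac{1}{R{\left(-5 \right)} + \left(13 - -21\right)}\right)^{2} = \left(\left(26 - 16\right) \left(-12 + 20\right) + \frac{1}{4 \left(-5\right) + \left(13 - -21\right)}\right)^{2} = \left(10 \cdot 8 + \frac{1}{-20 + \left(13 + 21\right)}\right)^{2} = \left(80 + \frac{1}{-20 + 34}\right)^{2} = \left(80 + \frac{1}{14}\right)^{2} = \left(\frac{1121}{14}\right)^{2} = \frac{1256641}{196}$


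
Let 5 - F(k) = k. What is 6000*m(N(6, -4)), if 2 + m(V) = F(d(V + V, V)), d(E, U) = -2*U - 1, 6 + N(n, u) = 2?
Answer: -24000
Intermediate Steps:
N(n, u) = -4 (N(n, u) = -6 + 2 = -4)
d(E, U) = -1 - 2*U
F(k) = 5 - k
m(V) = 4 + 2*V (m(V) = -2 + (5 - (-1 - 2*V)) = -2 + (5 + (1 + 2*V)) = -2 + (6 + 2*V) = 4 + 2*V)
6000*m(N(6, -4)) = 6000*(4 + 2*(-4)) = 6000*(4 - 8) = 6000*(-4) = -24000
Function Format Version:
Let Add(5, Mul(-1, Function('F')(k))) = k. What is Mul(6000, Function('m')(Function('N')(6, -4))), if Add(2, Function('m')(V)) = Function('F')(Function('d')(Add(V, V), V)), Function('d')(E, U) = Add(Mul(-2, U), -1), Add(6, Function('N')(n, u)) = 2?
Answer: -24000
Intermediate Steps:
Function('N')(n, u) = -4 (Function('N')(n, u) = Add(-6, 2) = -4)
Function('d')(E, U) = Add(-1, Mul(-2, U))
Function('F')(k) = Add(5, Mul(-1, k))
Function('m')(V) = Add(4, Mul(2, V)) (Function('m')(V) = Add(-2, Add(5, Mul(-1, Add(-1, Mul(-2, V))))) = Add(-2, Add(5, Add(1, Mul(2, V)))) = Add(-2, Add(6, Mul(2, V))) = Add(4, Mul(2, V)))
Mul(6000, Function('m')(Function('N')(6, -4))) = Mul(6000, Add(4, Mul(2, -4))) = Mul(6000, Add(4, -8)) = Mul(6000, -4) = -24000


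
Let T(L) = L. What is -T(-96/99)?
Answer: 32/33 ≈ 0.96970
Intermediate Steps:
-T(-96/99) = -(-96)/99 = -1*(-32/33) = 32/33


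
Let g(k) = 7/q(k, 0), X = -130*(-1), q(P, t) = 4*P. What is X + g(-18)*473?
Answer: 6049/72 ≈ 84.014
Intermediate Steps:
X = 130
g(k) = 7/(4*k) (g(k) = 7/((4*k)) = 7*(1/(4*k)) = 7/(4*k))
X + g(-18)*473 = 130 + ((7/4)/(-18))*473 = 130 + ((7/4)*(-1/18))*473 = 130 - 7/72*473 = 130 - 3311/72 = 6049/72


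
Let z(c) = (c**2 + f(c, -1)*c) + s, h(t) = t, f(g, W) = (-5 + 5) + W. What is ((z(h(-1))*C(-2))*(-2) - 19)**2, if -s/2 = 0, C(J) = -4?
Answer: 9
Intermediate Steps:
f(g, W) = W (f(g, W) = 0 + W = W)
s = 0 (s = -2*0 = 0)
z(c) = c**2 - c (z(c) = (c**2 - c) + 0 = c**2 - c)
((z(h(-1))*C(-2))*(-2) - 19)**2 = ((-(-1 - 1)*(-4))*(-2) - 19)**2 = ((-1*(-2)*(-4))*(-2) - 19)**2 = ((2*(-4))*(-2) - 19)**2 = (-8*(-2) - 19)**2 = (16 - 19)**2 = (-3)**2 = 9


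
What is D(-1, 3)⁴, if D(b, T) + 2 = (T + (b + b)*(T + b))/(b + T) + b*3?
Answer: 14641/16 ≈ 915.06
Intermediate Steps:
D(b, T) = -2 + 3*b + (T + 2*b*(T + b))/(T + b) (D(b, T) = -2 + ((T + (b + b)*(T + b))/(b + T) + b*3) = -2 + ((T + (2*b)*(T + b))/(T + b) + 3*b) = -2 + ((T + 2*b*(T + b))/(T + b) + 3*b) = -2 + (3*b + (T + 2*b*(T + b))/(T + b)) = -2 + 3*b + (T + 2*b*(T + b))/(T + b))
D(-1, 3)⁴ = ((-1*3 - 2*(-1) + 5*(-1)² + 5*3*(-1))/(3 - 1))⁴ = ((-3 + 2 + 5*1 - 15)/2)⁴ = ((-3 + 2 + 5 - 15)/2)⁴ = ((½)*(-11))⁴ = (-11/2)⁴ = 14641/16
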